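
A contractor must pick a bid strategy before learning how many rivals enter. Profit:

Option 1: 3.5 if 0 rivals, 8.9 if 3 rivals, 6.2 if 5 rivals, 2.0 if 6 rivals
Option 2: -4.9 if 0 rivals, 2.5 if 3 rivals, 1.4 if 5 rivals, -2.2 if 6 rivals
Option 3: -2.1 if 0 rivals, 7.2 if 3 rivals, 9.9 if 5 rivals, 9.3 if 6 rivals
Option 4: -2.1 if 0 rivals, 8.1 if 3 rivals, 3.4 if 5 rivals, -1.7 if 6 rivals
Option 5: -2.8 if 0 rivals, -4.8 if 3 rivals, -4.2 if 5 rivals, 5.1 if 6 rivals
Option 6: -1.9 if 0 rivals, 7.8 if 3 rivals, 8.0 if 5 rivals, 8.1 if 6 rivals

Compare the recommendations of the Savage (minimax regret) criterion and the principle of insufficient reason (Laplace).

minimax regret → Option 6; laplace → Option 3 (disagree)

Column bests: 0 rivals=3.5, 3 rivals=8.9, 5 rivals=9.9, 6 rivals=9.3.
Option 1 regrets: 0.0, 0.0, 3.7, 7.3 → max 7.3
Option 2 regrets: 8.4, 6.4, 8.5, 11.5 → max 11.5
Option 3 regrets: 5.6, 1.7, 0.0, 0.0 → max 5.6
Option 4 regrets: 5.6, 0.8, 6.5, 11.0 → max 11.0
Option 5 regrets: 6.3, 13.7, 14.1, 4.2 → max 14.1
Option 6 regrets: 5.4, 1.1, 1.9, 1.2 → max 5.4
Smallest max regret = 5.4 → Option 6.
Row averages: Option 1=5.15, Option 2=-0.8, Option 3=6.075, Option 4=1.925, Option 5=-1.675, Option 6=5.5
Highest average = 6.075 → Option 3.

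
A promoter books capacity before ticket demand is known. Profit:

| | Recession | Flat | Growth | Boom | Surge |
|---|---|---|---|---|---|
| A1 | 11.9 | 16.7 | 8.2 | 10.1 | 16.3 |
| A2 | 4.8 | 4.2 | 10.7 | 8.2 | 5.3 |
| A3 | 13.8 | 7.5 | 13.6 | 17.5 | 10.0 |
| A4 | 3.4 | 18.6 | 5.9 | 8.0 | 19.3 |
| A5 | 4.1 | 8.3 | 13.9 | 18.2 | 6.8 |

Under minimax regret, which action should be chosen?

Column bests: Recession=13.8, Flat=18.6, Growth=13.9, Boom=18.2, Surge=19.3.
A1 regrets: 1.9, 1.9, 5.7, 8.1, 3.0 → max 8.1
A2 regrets: 9.0, 14.4, 3.2, 10.0, 14.0 → max 14.4
A3 regrets: 0.0, 11.1, 0.3, 0.7, 9.3 → max 11.1
A4 regrets: 10.4, 0.0, 8.0, 10.2, 0.0 → max 10.4
A5 regrets: 9.7, 10.3, 0.0, 0.0, 12.5 → max 12.5
Smallest max regret = 8.1 → A1.

A1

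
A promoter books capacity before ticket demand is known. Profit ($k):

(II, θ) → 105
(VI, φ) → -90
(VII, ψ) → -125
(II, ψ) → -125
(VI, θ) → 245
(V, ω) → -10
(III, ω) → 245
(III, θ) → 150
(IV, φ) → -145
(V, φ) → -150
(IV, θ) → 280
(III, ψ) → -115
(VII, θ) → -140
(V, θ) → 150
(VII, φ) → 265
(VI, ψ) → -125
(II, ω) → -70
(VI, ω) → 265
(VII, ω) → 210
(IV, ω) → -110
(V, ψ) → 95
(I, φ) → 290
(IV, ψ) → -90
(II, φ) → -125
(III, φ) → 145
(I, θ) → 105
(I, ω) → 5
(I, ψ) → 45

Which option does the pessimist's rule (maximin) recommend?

I

Row minima: I=5, II=-125, III=-115, IV=-145, V=-150, VI=-125, VII=-140
Best worst-case = 5 → I.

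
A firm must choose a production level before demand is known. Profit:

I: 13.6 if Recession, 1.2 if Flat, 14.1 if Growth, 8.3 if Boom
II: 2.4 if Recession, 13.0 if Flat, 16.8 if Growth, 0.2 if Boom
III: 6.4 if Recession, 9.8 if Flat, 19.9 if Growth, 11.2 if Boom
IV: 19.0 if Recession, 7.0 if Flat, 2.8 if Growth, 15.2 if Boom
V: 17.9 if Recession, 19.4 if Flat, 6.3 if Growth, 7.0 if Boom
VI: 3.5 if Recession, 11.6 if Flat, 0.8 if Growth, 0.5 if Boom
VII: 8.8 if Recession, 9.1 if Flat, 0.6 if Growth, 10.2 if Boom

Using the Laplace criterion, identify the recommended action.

V

Row averages: I=9.3, II=8.1, III=11.825, IV=11, V=12.65, VI=4.1, VII=7.175
Highest average = 12.65 → V.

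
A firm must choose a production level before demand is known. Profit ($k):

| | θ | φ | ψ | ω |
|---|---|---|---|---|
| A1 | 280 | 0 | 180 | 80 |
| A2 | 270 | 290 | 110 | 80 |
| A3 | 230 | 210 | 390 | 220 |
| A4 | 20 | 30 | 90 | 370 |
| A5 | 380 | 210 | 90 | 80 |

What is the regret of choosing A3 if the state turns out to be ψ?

Best payoff under ψ is 390.
Regret = 390 − 390 = 0.

0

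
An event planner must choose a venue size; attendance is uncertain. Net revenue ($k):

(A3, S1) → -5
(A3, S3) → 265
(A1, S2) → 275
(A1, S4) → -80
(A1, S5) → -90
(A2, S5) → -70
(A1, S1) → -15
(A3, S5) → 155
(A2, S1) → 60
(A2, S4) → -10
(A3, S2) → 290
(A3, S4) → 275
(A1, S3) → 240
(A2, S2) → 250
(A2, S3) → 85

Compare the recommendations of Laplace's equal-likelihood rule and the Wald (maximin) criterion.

laplace → A3; maximin → A3 (agree)

Row averages: A1=66, A2=63, A3=196
Highest average = 196 → A3.
Row minima: A1=-90, A2=-70, A3=-5
Best worst-case = -5 → A3.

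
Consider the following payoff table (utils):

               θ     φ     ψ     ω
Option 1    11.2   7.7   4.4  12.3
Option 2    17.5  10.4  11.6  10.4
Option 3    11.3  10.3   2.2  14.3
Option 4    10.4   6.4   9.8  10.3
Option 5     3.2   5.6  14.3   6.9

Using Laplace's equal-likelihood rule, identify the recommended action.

Row averages: Option 1=8.9, Option 2=12.475, Option 3=9.525, Option 4=9.225, Option 5=7.5
Highest average = 12.475 → Option 2.

Option 2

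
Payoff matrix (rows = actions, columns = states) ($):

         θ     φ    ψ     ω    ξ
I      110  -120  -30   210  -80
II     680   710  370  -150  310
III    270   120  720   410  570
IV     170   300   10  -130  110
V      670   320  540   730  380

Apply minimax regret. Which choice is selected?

V

Column bests: θ=680, φ=710, ψ=720, ω=730, ξ=570.
I regrets: 570, 830, 750, 520, 650 → max 830
II regrets: 0, 0, 350, 880, 260 → max 880
III regrets: 410, 590, 0, 320, 0 → max 590
IV regrets: 510, 410, 710, 860, 460 → max 860
V regrets: 10, 390, 180, 0, 190 → max 390
Smallest max regret = 390 → V.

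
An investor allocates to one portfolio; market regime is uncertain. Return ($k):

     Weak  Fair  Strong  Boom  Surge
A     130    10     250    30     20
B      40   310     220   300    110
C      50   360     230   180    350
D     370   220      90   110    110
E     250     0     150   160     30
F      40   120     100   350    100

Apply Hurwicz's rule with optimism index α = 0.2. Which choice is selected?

A: 0.2·250 + 0.8·10 = 58
B: 0.2·310 + 0.8·40 = 94
C: 0.2·360 + 0.8·50 = 112
D: 0.2·370 + 0.8·90 = 146
E: 0.2·250 + 0.8·0 = 50
F: 0.2·350 + 0.8·40 = 102
Highest Hurwicz score = 146 → D.

D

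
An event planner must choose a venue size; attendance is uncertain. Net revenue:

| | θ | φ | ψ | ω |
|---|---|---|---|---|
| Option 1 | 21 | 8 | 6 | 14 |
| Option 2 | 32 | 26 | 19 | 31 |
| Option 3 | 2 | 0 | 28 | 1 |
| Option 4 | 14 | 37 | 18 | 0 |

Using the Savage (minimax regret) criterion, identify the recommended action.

Column bests: θ=32, φ=37, ψ=28, ω=31.
Option 1 regrets: 11, 29, 22, 17 → max 29
Option 2 regrets: 0, 11, 9, 0 → max 11
Option 3 regrets: 30, 37, 0, 30 → max 37
Option 4 regrets: 18, 0, 10, 31 → max 31
Smallest max regret = 11 → Option 2.

Option 2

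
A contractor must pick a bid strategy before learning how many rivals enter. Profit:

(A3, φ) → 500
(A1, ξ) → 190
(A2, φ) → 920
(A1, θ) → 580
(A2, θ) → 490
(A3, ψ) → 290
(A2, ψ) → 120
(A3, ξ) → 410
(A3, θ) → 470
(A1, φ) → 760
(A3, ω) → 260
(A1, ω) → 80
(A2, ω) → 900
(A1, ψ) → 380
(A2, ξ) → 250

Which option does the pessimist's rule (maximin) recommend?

Row minima: A1=80, A2=120, A3=260
Best worst-case = 260 → A3.

A3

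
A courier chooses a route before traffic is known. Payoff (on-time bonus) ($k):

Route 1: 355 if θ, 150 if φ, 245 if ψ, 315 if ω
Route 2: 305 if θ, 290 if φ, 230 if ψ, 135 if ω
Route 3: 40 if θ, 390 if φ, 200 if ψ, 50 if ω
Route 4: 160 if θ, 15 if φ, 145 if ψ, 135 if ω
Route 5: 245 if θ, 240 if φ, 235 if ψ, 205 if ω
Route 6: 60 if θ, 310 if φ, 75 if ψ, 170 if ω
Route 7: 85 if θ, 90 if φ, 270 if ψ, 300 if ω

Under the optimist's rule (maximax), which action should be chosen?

Route 3

Row maxima: Route 1=355, Route 2=305, Route 3=390, Route 4=160, Route 5=245, Route 6=310, Route 7=300
Best best-case = 390 → Route 3.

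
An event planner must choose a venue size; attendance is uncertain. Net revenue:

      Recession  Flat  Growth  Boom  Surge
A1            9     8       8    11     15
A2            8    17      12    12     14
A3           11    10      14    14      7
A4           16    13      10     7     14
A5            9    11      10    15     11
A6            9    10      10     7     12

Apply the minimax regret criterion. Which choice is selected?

Column bests: Recession=16, Flat=17, Growth=14, Boom=15, Surge=15.
A1 regrets: 7, 9, 6, 4, 0 → max 9
A2 regrets: 8, 0, 2, 3, 1 → max 8
A3 regrets: 5, 7, 0, 1, 8 → max 8
A4 regrets: 0, 4, 4, 8, 1 → max 8
A5 regrets: 7, 6, 4, 0, 4 → max 7
A6 regrets: 7, 7, 4, 8, 3 → max 8
Smallest max regret = 7 → A5.

A5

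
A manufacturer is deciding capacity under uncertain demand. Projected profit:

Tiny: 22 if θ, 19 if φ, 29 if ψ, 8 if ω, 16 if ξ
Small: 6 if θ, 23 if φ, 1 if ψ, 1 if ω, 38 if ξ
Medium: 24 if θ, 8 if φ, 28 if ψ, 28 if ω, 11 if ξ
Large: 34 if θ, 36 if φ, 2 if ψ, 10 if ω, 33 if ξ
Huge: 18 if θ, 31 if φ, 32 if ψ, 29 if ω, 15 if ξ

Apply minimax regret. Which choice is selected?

Tiny

Column bests: θ=34, φ=36, ψ=32, ω=29, ξ=38.
Tiny regrets: 12, 17, 3, 21, 22 → max 22
Small regrets: 28, 13, 31, 28, 0 → max 31
Medium regrets: 10, 28, 4, 1, 27 → max 28
Large regrets: 0, 0, 30, 19, 5 → max 30
Huge regrets: 16, 5, 0, 0, 23 → max 23
Smallest max regret = 22 → Tiny.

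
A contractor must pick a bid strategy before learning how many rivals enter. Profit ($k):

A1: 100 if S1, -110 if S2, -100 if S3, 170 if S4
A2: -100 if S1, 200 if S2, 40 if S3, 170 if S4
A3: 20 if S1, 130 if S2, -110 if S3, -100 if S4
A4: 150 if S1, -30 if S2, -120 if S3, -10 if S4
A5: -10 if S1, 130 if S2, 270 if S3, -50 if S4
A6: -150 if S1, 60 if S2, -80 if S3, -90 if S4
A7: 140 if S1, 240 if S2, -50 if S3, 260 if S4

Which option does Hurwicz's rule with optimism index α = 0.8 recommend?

A5

A1: 0.8·170 + 0.2·(-110) = 114
A2: 0.8·200 + 0.2·(-100) = 140
A3: 0.8·130 + 0.2·(-110) = 82
A4: 0.8·150 + 0.2·(-120) = 96
A5: 0.8·270 + 0.2·(-50) = 206
A6: 0.8·60 + 0.2·(-150) = 18
A7: 0.8·260 + 0.2·(-50) = 198
Highest Hurwicz score = 206 → A5.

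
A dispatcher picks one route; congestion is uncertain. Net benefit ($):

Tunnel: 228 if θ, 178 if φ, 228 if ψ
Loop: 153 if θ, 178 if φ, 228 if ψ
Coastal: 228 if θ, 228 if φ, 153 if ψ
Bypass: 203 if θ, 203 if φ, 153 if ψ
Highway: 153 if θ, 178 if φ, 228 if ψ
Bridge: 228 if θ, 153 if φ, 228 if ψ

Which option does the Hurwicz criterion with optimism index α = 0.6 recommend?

Tunnel

Tunnel: 0.6·228 + 0.4·178 = 208
Loop: 0.6·228 + 0.4·153 = 198
Coastal: 0.6·228 + 0.4·153 = 198
Bypass: 0.6·203 + 0.4·153 = 183
Highway: 0.6·228 + 0.4·153 = 198
Bridge: 0.6·228 + 0.4·153 = 198
Highest Hurwicz score = 208 → Tunnel.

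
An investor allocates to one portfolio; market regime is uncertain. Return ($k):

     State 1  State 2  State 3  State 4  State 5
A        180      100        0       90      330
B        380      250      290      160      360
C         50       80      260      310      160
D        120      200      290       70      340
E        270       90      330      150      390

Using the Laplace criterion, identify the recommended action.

B

Row averages: A=140, B=288, C=172, D=204, E=246
Highest average = 288 → B.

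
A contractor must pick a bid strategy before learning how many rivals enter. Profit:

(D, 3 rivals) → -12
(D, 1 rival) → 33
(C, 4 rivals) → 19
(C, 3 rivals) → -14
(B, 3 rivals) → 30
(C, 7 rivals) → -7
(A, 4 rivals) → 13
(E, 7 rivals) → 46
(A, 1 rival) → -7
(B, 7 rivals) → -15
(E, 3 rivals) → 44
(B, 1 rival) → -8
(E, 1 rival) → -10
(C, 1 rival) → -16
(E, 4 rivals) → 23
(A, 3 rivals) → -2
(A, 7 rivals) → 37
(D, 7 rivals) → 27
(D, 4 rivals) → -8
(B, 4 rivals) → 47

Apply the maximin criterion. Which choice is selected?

Row minima: A=-7, B=-15, C=-16, D=-12, E=-10
Best worst-case = -7 → A.

A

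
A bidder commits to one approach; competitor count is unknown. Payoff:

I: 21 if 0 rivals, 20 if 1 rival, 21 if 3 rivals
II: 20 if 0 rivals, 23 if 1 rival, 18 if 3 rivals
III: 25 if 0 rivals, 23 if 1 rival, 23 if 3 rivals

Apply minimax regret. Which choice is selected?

III

Column bests: 0 rivals=25, 1 rival=23, 3 rivals=23.
I regrets: 4, 3, 2 → max 4
II regrets: 5, 0, 5 → max 5
III regrets: 0, 0, 0 → max 0
Smallest max regret = 0 → III.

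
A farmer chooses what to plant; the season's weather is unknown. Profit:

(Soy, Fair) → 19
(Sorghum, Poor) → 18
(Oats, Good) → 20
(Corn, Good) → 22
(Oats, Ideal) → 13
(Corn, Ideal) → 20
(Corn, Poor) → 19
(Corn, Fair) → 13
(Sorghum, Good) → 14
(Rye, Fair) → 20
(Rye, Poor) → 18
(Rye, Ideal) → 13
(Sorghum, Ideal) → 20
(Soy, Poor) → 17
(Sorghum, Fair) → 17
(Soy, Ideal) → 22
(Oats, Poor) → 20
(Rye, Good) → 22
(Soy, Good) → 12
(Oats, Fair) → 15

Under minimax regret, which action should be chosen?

Column bests: Poor=20, Fair=20, Good=22, Ideal=22.
Oats regrets: 0, 5, 2, 9 → max 9
Sorghum regrets: 2, 3, 8, 2 → max 8
Rye regrets: 2, 0, 0, 9 → max 9
Soy regrets: 3, 1, 10, 0 → max 10
Corn regrets: 1, 7, 0, 2 → max 7
Smallest max regret = 7 → Corn.

Corn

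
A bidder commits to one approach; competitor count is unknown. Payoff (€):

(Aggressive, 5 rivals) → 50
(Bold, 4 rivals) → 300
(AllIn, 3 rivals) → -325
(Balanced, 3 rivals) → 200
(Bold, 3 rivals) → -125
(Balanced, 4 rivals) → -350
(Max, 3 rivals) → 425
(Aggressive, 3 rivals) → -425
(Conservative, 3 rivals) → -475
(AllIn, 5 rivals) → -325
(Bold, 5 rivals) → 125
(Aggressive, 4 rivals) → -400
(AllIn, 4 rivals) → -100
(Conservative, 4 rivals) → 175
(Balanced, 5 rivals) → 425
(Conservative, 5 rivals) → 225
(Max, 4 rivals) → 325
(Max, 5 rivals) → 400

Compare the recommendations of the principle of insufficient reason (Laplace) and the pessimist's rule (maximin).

Row averages: Conservative=-25, Balanced=275/3, Aggressive=-775/3, Bold=100, AllIn=-250, Max=1150/3
Highest average = 1150/3 → Max.
Row minima: Conservative=-475, Balanced=-350, Aggressive=-425, Bold=-125, AllIn=-325, Max=325
Best worst-case = 325 → Max.

laplace → Max; maximin → Max (agree)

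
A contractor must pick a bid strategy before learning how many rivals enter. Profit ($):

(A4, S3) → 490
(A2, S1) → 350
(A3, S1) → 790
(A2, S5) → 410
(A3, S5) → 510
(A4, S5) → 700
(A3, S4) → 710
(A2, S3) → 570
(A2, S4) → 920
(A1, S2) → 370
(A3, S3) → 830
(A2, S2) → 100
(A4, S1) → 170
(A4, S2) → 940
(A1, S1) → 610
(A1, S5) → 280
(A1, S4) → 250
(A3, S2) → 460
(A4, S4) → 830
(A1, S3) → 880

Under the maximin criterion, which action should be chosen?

A3

Row minima: A1=250, A2=100, A3=460, A4=170
Best worst-case = 460 → A3.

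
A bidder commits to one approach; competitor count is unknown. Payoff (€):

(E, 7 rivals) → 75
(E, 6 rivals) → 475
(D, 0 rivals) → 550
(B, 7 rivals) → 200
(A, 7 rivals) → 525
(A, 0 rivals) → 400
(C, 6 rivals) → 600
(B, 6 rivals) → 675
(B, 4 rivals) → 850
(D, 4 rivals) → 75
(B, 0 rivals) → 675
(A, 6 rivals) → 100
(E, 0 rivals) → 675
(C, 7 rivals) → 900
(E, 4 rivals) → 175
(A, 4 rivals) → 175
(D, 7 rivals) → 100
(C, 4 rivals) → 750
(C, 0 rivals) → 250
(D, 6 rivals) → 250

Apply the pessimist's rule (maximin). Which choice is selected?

Row minima: A=100, B=200, C=250, D=75, E=75
Best worst-case = 250 → C.

C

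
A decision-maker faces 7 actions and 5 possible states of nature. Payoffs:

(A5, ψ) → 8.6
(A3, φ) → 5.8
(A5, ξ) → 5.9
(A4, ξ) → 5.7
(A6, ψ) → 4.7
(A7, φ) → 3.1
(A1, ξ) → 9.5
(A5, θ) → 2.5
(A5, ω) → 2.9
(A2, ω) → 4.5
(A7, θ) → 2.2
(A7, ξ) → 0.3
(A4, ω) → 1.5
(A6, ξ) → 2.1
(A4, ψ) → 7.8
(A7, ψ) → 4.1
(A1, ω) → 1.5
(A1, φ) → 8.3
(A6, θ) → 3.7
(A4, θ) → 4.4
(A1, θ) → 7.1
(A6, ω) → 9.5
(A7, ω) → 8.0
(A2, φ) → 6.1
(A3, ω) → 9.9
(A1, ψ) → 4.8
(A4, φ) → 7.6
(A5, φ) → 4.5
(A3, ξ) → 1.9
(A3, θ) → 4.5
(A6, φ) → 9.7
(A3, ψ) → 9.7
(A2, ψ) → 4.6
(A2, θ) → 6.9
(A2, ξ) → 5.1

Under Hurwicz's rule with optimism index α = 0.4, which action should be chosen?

A2

A1: 0.4·9.5 + 0.6·1.5 = 4.7
A2: 0.4·6.9 + 0.6·4.5 = 5.46
A3: 0.4·9.9 + 0.6·1.9 = 5.1
A4: 0.4·7.8 + 0.6·1.5 = 4.02
A5: 0.4·8.6 + 0.6·2.5 = 4.94
A6: 0.4·9.7 + 0.6·2.1 = 5.14
A7: 0.4·8.0 + 0.6·0.3 = 3.38
Highest Hurwicz score = 5.46 → A2.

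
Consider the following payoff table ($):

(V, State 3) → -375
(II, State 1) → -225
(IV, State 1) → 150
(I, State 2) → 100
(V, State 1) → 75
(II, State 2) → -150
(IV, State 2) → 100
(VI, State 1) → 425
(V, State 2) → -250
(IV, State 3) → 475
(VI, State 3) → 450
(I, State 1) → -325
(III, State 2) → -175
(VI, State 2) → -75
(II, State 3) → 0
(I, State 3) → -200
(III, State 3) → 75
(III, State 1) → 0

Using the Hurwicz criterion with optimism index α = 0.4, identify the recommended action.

I: 0.4·100 + 0.6·(-325) = -155
II: 0.4·0 + 0.6·(-225) = -135
III: 0.4·75 + 0.6·(-175) = -75
IV: 0.4·475 + 0.6·100 = 250
V: 0.4·75 + 0.6·(-375) = -195
VI: 0.4·450 + 0.6·(-75) = 135
Highest Hurwicz score = 250 → IV.

IV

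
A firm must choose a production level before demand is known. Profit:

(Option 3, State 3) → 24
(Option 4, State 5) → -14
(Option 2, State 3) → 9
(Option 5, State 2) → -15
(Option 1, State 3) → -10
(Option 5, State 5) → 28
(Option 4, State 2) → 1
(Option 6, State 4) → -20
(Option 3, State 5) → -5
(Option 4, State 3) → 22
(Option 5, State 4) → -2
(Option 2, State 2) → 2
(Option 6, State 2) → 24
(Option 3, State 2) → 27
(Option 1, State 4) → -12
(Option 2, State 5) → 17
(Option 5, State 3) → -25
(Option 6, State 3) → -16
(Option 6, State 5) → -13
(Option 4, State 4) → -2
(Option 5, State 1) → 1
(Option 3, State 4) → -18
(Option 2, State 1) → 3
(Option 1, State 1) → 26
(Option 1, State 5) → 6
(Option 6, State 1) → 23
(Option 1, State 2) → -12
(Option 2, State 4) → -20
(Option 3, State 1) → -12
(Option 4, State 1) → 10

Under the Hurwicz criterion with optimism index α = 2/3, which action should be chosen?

Option 1: 2/3·26 + 1/3·(-12) = 40/3
Option 2: 2/3·17 + 1/3·(-20) = 14/3
Option 3: 2/3·27 + 1/3·(-18) = 12
Option 4: 2/3·22 + 1/3·(-14) = 10
Option 5: 2/3·28 + 1/3·(-25) = 31/3
Option 6: 2/3·24 + 1/3·(-20) = 28/3
Highest Hurwicz score = 40/3 → Option 1.

Option 1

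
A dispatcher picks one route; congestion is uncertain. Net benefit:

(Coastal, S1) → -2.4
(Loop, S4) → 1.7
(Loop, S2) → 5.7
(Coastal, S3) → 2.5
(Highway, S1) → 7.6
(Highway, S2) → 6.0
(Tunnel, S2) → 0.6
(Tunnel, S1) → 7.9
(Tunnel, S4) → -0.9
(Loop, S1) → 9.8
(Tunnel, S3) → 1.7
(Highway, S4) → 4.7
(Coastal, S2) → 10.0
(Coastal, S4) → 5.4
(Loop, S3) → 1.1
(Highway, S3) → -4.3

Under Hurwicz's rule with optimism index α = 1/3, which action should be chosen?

Loop

Coastal: 1/3·10.0 + 2/3·(-2.4) = 26/15
Tunnel: 1/3·7.9 + 2/3·(-0.9) = 61/30
Highway: 1/3·7.6 + 2/3·(-4.3) = -1/3
Loop: 1/3·9.8 + 2/3·1.1 = 4
Highest Hurwicz score = 4 → Loop.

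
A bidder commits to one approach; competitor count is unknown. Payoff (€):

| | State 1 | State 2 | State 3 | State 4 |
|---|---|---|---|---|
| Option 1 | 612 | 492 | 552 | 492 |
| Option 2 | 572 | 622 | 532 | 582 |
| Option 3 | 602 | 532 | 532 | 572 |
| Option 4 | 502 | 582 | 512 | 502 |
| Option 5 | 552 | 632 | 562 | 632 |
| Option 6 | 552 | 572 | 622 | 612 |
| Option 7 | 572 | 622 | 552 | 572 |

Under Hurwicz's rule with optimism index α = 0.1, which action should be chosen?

Option 5

Option 1: 0.1·612 + 0.9·492 = 504
Option 2: 0.1·622 + 0.9·532 = 541
Option 3: 0.1·602 + 0.9·532 = 539
Option 4: 0.1·582 + 0.9·502 = 510
Option 5: 0.1·632 + 0.9·552 = 560
Option 6: 0.1·622 + 0.9·552 = 559
Option 7: 0.1·622 + 0.9·552 = 559
Highest Hurwicz score = 560 → Option 5.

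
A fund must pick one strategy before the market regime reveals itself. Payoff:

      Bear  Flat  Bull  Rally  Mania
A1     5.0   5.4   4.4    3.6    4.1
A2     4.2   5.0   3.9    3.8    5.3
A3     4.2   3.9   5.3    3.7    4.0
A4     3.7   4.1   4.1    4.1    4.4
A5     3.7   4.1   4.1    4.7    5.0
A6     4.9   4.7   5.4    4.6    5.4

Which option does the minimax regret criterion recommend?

Column bests: Bear=5.0, Flat=5.4, Bull=5.4, Rally=4.7, Mania=5.4.
A1 regrets: 0.0, 0.0, 1.0, 1.1, 1.3 → max 1.3
A2 regrets: 0.8, 0.4, 1.5, 0.9, 0.1 → max 1.5
A3 regrets: 0.8, 1.5, 0.1, 1.0, 1.4 → max 1.5
A4 regrets: 1.3, 1.3, 1.3, 0.6, 1.0 → max 1.3
A5 regrets: 1.3, 1.3, 1.3, 0.0, 0.4 → max 1.3
A6 regrets: 0.1, 0.7, 0.0, 0.1, 0.0 → max 0.7
Smallest max regret = 0.7 → A6.

A6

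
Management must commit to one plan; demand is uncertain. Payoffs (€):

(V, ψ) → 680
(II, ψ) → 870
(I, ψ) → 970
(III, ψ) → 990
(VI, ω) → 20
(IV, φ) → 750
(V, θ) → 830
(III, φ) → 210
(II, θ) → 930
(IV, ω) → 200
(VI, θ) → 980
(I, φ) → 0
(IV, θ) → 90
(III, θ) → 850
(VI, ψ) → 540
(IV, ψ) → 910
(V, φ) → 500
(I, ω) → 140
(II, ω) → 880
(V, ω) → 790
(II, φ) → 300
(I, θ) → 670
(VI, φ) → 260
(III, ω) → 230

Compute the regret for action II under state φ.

450

Best payoff under φ is 750.
Regret = 750 − 300 = 450.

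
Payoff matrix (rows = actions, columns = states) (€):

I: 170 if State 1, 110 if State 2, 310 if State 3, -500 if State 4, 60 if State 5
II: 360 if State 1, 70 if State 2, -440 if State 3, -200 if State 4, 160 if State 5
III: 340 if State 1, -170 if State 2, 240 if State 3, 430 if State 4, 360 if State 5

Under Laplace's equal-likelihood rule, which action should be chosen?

Row averages: I=30, II=-10, III=240
Highest average = 240 → III.

III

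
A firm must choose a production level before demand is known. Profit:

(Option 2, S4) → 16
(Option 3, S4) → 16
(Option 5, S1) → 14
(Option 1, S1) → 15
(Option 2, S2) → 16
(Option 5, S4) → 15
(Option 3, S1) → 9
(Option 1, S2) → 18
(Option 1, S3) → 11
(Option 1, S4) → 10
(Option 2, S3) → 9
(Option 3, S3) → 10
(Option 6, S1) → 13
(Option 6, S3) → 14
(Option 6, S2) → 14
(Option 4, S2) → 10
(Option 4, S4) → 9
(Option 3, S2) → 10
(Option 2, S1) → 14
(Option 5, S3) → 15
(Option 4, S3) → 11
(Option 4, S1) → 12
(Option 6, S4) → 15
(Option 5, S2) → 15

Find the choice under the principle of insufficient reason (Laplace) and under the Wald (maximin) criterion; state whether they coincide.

Row averages: Option 1=13.5, Option 2=13.75, Option 3=11.25, Option 4=10.5, Option 5=14.75, Option 6=14
Highest average = 14.75 → Option 5.
Row minima: Option 1=10, Option 2=9, Option 3=9, Option 4=9, Option 5=14, Option 6=13
Best worst-case = 14 → Option 5.

laplace → Option 5; maximin → Option 5 (agree)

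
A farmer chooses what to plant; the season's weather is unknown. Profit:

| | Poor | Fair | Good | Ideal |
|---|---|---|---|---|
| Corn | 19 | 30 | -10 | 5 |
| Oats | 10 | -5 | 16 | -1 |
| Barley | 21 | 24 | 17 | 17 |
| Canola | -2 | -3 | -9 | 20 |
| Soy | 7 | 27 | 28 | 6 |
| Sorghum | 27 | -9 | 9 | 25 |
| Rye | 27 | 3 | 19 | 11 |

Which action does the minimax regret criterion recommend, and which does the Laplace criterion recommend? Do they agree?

Column bests: Poor=27, Fair=30, Good=28, Ideal=25.
Corn regrets: 8, 0, 38, 20 → max 38
Oats regrets: 17, 35, 12, 26 → max 35
Barley regrets: 6, 6, 11, 8 → max 11
Canola regrets: 29, 33, 37, 5 → max 37
Soy regrets: 20, 3, 0, 19 → max 20
Sorghum regrets: 0, 39, 19, 0 → max 39
Rye regrets: 0, 27, 9, 14 → max 27
Smallest max regret = 11 → Barley.
Row averages: Corn=11, Oats=5, Barley=19.75, Canola=1.5, Soy=17, Sorghum=13, Rye=15
Highest average = 19.75 → Barley.

minimax regret → Barley; laplace → Barley (agree)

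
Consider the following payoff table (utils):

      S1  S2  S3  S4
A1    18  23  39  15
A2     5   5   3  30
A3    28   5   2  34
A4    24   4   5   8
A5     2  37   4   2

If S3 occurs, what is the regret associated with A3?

Best payoff under S3 is 39.
Regret = 39 − 2 = 37.

37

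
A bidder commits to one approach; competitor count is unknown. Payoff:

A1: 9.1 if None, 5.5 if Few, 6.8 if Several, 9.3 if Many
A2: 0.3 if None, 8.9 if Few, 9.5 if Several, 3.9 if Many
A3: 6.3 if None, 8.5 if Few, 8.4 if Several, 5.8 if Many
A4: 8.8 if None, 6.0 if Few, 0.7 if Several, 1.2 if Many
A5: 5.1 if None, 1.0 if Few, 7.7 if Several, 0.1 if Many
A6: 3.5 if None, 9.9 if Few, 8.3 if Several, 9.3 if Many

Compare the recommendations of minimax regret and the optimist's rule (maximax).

minimax regret → A3; maximax → A6 (disagree)

Column bests: None=9.1, Few=9.9, Several=9.5, Many=9.3.
A1 regrets: 0.0, 4.4, 2.7, 0.0 → max 4.4
A2 regrets: 8.8, 1.0, 0.0, 5.4 → max 8.8
A3 regrets: 2.8, 1.4, 1.1, 3.5 → max 3.5
A4 regrets: 0.3, 3.9, 8.8, 8.1 → max 8.8
A5 regrets: 4.0, 8.9, 1.8, 9.2 → max 9.2
A6 regrets: 5.6, 0.0, 1.2, 0.0 → max 5.6
Smallest max regret = 3.5 → A3.
Row maxima: A1=9.3, A2=9.5, A3=8.5, A4=8.8, A5=7.7, A6=9.9
Best best-case = 9.9 → A6.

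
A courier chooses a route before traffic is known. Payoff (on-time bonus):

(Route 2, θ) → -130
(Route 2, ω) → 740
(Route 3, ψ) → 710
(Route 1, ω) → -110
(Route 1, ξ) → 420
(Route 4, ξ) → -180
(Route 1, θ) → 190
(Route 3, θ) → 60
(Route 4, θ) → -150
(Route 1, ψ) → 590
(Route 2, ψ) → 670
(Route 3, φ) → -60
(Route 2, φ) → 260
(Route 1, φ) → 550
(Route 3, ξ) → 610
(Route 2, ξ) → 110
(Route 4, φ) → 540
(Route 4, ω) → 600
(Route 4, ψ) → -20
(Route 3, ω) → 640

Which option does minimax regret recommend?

Route 2

Column bests: θ=190, φ=550, ψ=710, ω=740, ξ=610.
Route 1 regrets: 0, 0, 120, 850, 190 → max 850
Route 2 regrets: 320, 290, 40, 0, 500 → max 500
Route 3 regrets: 130, 610, 0, 100, 0 → max 610
Route 4 regrets: 340, 10, 730, 140, 790 → max 790
Smallest max regret = 500 → Route 2.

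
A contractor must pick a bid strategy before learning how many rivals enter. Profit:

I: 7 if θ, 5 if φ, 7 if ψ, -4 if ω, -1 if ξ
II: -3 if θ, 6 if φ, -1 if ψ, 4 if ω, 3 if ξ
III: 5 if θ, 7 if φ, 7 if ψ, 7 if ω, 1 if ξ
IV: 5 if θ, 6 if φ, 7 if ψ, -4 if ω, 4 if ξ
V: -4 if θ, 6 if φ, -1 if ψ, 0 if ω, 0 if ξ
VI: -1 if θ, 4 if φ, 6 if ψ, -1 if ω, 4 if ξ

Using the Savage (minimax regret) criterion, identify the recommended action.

Column bests: θ=7, φ=7, ψ=7, ω=7, ξ=4.
I regrets: 0, 2, 0, 11, 5 → max 11
II regrets: 10, 1, 8, 3, 1 → max 10
III regrets: 2, 0, 0, 0, 3 → max 3
IV regrets: 2, 1, 0, 11, 0 → max 11
V regrets: 11, 1, 8, 7, 4 → max 11
VI regrets: 8, 3, 1, 8, 0 → max 8
Smallest max regret = 3 → III.

III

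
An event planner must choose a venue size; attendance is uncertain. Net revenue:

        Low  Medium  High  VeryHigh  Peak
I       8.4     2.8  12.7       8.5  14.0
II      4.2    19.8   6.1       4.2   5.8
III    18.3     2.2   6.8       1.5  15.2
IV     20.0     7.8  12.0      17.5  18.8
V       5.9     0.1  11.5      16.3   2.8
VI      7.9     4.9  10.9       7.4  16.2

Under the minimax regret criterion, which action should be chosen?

Column bests: Low=20.0, Medium=19.8, High=12.7, VeryHigh=17.5, Peak=18.8.
I regrets: 11.6, 17.0, 0.0, 9.0, 4.8 → max 17.0
II regrets: 15.8, 0.0, 6.6, 13.3, 13.0 → max 15.8
III regrets: 1.7, 17.6, 5.9, 16.0, 3.6 → max 17.6
IV regrets: 0.0, 12.0, 0.7, 0.0, 0.0 → max 12.0
V regrets: 14.1, 19.7, 1.2, 1.2, 16.0 → max 19.7
VI regrets: 12.1, 14.9, 1.8, 10.1, 2.6 → max 14.9
Smallest max regret = 12.0 → IV.

IV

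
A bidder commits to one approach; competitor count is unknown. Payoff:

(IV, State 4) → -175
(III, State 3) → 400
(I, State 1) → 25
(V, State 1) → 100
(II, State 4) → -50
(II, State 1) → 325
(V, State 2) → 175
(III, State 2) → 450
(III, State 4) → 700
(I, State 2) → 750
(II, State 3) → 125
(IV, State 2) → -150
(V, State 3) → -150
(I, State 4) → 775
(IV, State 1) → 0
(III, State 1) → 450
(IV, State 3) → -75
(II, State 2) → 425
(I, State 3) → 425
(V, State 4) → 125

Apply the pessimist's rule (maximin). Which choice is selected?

III

Row minima: I=25, II=-50, III=400, IV=-175, V=-150
Best worst-case = 400 → III.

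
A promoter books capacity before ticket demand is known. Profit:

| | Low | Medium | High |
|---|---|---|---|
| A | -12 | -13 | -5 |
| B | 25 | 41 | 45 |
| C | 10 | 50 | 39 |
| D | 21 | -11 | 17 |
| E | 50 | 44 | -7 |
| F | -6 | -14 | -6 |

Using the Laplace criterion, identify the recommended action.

Row averages: A=-10, B=37, C=33, D=9, E=29, F=-26/3
Highest average = 37 → B.

B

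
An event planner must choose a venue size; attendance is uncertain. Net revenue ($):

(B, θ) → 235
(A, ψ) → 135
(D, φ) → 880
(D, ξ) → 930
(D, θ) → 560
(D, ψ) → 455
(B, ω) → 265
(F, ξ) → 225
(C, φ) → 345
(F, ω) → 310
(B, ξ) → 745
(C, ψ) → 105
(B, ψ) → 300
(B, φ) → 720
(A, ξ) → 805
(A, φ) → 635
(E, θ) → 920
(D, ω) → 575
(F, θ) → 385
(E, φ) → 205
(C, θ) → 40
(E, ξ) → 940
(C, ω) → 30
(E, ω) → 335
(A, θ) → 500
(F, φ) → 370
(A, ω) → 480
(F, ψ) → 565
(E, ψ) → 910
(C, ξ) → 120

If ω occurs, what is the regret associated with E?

240

Best payoff under ω is 575.
Regret = 575 − 335 = 240.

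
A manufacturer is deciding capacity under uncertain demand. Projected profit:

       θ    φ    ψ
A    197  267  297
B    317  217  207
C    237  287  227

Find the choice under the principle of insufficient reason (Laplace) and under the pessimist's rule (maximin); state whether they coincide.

laplace → A; maximin → C (disagree)

Row averages: A=761/3, B=247, C=751/3
Highest average = 761/3 → A.
Row minima: A=197, B=207, C=227
Best worst-case = 227 → C.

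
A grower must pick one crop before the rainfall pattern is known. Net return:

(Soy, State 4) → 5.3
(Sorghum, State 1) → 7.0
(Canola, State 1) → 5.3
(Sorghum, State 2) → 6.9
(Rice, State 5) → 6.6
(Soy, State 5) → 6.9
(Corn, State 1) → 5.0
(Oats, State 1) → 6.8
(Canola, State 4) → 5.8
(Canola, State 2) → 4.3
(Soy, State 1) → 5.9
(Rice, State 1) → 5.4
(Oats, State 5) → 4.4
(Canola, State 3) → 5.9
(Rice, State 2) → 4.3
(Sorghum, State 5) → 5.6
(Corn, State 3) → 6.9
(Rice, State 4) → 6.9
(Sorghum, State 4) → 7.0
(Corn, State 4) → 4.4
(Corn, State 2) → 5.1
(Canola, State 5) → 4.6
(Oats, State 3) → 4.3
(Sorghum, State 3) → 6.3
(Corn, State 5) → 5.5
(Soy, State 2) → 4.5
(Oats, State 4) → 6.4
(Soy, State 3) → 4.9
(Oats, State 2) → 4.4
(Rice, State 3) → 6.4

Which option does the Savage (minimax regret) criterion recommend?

Sorghum

Column bests: State 1=7.0, State 2=6.9, State 3=6.9, State 4=7.0, State 5=6.9.
Sorghum regrets: 0.0, 0.0, 0.6, 0.0, 1.3 → max 1.3
Canola regrets: 1.7, 2.6, 1.0, 1.2, 2.3 → max 2.6
Oats regrets: 0.2, 2.5, 2.6, 0.6, 2.5 → max 2.6
Soy regrets: 1.1, 2.4, 2.0, 1.7, 0.0 → max 2.4
Corn regrets: 2.0, 1.8, 0.0, 2.6, 1.4 → max 2.6
Rice regrets: 1.6, 2.6, 0.5, 0.1, 0.3 → max 2.6
Smallest max regret = 1.3 → Sorghum.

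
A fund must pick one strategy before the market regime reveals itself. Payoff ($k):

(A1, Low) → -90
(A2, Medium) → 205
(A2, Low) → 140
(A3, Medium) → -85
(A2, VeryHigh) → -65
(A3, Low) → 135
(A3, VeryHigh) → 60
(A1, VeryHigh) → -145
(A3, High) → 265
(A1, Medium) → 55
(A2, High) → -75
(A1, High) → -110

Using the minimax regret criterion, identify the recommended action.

Column bests: Low=140, Medium=205, High=265, VeryHigh=60.
A1 regrets: 230, 150, 375, 205 → max 375
A2 regrets: 0, 0, 340, 125 → max 340
A3 regrets: 5, 290, 0, 0 → max 290
Smallest max regret = 290 → A3.

A3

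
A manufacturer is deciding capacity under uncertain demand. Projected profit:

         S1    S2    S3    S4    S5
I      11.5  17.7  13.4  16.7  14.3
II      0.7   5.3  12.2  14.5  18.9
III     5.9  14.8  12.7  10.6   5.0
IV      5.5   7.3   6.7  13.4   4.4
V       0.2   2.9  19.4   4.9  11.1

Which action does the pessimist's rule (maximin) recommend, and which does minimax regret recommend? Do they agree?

Row minima: I=11.5, II=0.7, III=5.0, IV=4.4, V=0.2
Best worst-case = 11.5 → I.
Column bests: S1=11.5, S2=17.7, S3=19.4, S4=16.7, S5=18.9.
I regrets: 0.0, 0.0, 6.0, 0.0, 4.6 → max 6.0
II regrets: 10.8, 12.4, 7.2, 2.2, 0.0 → max 12.4
III regrets: 5.6, 2.9, 6.7, 6.1, 13.9 → max 13.9
IV regrets: 6.0, 10.4, 12.7, 3.3, 14.5 → max 14.5
V regrets: 11.3, 14.8, 0.0, 11.8, 7.8 → max 14.8
Smallest max regret = 6.0 → I.

maximin → I; minimax regret → I (agree)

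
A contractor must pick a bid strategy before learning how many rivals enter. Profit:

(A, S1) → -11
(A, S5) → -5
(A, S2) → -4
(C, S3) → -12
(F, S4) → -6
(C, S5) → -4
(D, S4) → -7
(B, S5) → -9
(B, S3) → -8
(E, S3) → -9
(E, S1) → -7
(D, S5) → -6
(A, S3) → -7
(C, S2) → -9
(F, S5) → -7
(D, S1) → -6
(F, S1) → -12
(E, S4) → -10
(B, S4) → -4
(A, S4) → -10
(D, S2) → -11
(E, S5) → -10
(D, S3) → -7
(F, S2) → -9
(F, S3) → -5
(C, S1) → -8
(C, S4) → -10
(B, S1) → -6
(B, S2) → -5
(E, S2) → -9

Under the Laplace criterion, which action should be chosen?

Row averages: A=-7.4, B=-6.4, C=-8.6, D=-7.4, E=-9, F=-7.8
Highest average = -6.4 → B.

B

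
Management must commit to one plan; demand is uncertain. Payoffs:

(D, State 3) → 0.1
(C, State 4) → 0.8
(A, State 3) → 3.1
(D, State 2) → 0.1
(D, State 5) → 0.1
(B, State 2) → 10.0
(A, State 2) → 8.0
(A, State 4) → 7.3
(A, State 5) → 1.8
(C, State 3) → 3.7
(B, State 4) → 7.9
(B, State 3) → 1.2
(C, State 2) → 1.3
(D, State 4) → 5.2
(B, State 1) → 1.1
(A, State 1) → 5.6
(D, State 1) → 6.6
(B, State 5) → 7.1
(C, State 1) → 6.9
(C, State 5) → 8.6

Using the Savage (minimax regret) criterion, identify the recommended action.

Column bests: State 1=6.9, State 2=10.0, State 3=3.7, State 4=7.9, State 5=8.6.
A regrets: 1.3, 2.0, 0.6, 0.6, 6.8 → max 6.8
B regrets: 5.8, 0.0, 2.5, 0.0, 1.5 → max 5.8
C regrets: 0.0, 8.7, 0.0, 7.1, 0.0 → max 8.7
D regrets: 0.3, 9.9, 3.6, 2.7, 8.5 → max 9.9
Smallest max regret = 5.8 → B.

B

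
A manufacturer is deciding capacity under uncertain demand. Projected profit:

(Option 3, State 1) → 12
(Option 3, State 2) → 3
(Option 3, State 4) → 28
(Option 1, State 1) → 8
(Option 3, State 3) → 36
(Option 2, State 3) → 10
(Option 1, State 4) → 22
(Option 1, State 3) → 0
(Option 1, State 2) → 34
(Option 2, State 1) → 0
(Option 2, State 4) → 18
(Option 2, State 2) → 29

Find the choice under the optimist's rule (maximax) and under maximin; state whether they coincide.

maximax → Option 3; maximin → Option 3 (agree)

Row maxima: Option 1=34, Option 2=29, Option 3=36
Best best-case = 36 → Option 3.
Row minima: Option 1=0, Option 2=0, Option 3=3
Best worst-case = 3 → Option 3.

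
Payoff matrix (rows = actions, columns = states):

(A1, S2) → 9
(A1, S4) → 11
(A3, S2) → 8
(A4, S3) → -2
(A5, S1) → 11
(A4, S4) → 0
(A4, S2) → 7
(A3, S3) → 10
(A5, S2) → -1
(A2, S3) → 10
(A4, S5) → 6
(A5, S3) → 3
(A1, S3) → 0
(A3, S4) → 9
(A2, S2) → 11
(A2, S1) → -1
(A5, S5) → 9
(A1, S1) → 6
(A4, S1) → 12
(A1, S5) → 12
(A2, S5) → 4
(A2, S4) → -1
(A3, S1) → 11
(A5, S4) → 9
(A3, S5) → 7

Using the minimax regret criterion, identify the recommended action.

A3

Column bests: S1=12, S2=11, S3=10, S4=11, S5=12.
A1 regrets: 6, 2, 10, 0, 0 → max 10
A2 regrets: 13, 0, 0, 12, 8 → max 13
A3 regrets: 1, 3, 0, 2, 5 → max 5
A4 regrets: 0, 4, 12, 11, 6 → max 12
A5 regrets: 1, 12, 7, 2, 3 → max 12
Smallest max regret = 5 → A3.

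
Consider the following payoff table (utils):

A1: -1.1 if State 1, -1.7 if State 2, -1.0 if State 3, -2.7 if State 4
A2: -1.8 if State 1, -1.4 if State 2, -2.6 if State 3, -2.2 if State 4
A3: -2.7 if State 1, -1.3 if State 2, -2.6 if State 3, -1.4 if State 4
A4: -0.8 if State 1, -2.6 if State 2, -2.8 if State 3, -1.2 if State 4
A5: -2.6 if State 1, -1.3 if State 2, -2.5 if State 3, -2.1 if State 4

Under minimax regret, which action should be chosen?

Column bests: State 1=-0.8, State 2=-1.3, State 3=-1.0, State 4=-1.2.
A1 regrets: 0.3, 0.4, 0.0, 1.5 → max 1.5
A2 regrets: 1.0, 0.1, 1.6, 1.0 → max 1.6
A3 regrets: 1.9, 0.0, 1.6, 0.2 → max 1.9
A4 regrets: 0.0, 1.3, 1.8, 0.0 → max 1.8
A5 regrets: 1.8, 0.0, 1.5, 0.9 → max 1.8
Smallest max regret = 1.5 → A1.

A1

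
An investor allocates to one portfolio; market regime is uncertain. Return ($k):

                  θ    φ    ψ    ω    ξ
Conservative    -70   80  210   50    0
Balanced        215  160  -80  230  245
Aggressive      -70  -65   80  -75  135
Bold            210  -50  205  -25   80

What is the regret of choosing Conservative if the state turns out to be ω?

Best payoff under ω is 230.
Regret = 230 − 50 = 180.

180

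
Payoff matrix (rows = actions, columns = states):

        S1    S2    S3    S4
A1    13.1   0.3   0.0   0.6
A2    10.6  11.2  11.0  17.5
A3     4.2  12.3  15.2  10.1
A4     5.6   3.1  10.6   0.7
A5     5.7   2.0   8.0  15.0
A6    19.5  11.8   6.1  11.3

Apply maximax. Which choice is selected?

Row maxima: A1=13.1, A2=17.5, A3=15.2, A4=10.6, A5=15.0, A6=19.5
Best best-case = 19.5 → A6.

A6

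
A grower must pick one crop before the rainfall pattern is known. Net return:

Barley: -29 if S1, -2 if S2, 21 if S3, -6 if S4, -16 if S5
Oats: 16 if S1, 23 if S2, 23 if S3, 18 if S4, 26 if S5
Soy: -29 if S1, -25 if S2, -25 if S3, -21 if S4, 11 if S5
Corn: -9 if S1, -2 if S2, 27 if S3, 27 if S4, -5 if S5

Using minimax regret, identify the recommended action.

Column bests: S1=16, S2=23, S3=27, S4=27, S5=26.
Barley regrets: 45, 25, 6, 33, 42 → max 45
Oats regrets: 0, 0, 4, 9, 0 → max 9
Soy regrets: 45, 48, 52, 48, 15 → max 52
Corn regrets: 25, 25, 0, 0, 31 → max 31
Smallest max regret = 9 → Oats.

Oats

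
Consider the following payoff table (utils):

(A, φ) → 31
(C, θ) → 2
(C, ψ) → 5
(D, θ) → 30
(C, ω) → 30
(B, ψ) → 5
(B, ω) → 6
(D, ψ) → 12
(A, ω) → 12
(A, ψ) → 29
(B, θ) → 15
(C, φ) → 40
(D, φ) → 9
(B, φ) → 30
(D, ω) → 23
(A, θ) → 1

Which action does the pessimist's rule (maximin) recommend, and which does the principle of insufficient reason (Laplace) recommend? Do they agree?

Row minima: A=1, B=5, C=2, D=9
Best worst-case = 9 → D.
Row averages: A=18.25, B=14, C=19.25, D=18.5
Highest average = 19.25 → C.

maximin → D; laplace → C (disagree)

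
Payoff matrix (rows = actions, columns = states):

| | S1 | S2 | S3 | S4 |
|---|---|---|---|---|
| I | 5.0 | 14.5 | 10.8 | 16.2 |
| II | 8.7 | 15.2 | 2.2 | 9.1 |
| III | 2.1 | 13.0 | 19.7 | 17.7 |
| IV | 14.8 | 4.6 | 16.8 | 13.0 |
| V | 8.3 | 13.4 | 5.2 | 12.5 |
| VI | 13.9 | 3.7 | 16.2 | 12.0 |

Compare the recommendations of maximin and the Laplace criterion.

maximin → V; laplace → III (disagree)

Row minima: I=5.0, II=2.2, III=2.1, IV=4.6, V=5.2, VI=3.7
Best worst-case = 5.2 → V.
Row averages: I=11.625, II=8.8, III=13.125, IV=12.3, V=9.85, VI=11.45
Highest average = 13.125 → III.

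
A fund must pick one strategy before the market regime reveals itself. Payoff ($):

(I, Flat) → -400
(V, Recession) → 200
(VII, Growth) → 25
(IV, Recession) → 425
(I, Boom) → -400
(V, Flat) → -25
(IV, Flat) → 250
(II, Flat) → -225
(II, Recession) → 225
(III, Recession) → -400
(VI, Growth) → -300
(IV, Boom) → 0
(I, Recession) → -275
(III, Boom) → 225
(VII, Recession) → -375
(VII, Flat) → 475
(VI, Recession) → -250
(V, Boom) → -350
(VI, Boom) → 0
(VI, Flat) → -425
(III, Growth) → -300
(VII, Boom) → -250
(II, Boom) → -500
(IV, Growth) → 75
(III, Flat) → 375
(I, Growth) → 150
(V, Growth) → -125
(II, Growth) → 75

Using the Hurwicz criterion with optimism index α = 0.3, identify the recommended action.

IV

I: 0.3·150 + 0.7·(-400) = -235
II: 0.3·225 + 0.7·(-500) = -282.5
III: 0.3·375 + 0.7·(-400) = -167.5
IV: 0.3·425 + 0.7·0 = 127.5
V: 0.3·200 + 0.7·(-350) = -185
VI: 0.3·0 + 0.7·(-425) = -297.5
VII: 0.3·475 + 0.7·(-375) = -120
Highest Hurwicz score = 127.5 → IV.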